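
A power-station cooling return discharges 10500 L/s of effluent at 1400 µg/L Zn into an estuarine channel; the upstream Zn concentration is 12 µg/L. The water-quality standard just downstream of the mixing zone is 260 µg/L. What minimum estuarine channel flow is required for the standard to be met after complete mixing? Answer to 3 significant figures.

48300 L/s

Set C_mix = 260: (Q·12.00 + 10500·1400) / (Q + 10500) = 260
→ Q = 10500·(1400 − 260)/(260 − 12.00) = 48270 L/s.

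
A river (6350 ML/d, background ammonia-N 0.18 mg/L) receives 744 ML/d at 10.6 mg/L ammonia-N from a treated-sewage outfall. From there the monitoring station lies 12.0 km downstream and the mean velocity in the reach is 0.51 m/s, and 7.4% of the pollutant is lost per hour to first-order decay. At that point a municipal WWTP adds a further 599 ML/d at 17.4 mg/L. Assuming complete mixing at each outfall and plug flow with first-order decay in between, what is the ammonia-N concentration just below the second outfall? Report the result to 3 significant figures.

Conservation of mass: C = (6350·0.1800 + 744.0·10.60) / 7094 = 9029/7094 = 1.273 mg/L; combined flow 7094 ML/d.
Travel time t = 12.0·1000 / 0.51 = 23530 s = 6.536 h.
7.4%/h lost → k = −ln(1 − 0.074) = 0.07688 h⁻¹.
Decay over the reach: 1.273·exp(−kt) = 1.273·0.6050 = 0.7701 mg/L.
At the second outfall, C = (7094·0.7701 + 599.0·17.40) / (7094 + 599.0) = 2.065 mg/L.

2.06 mg/L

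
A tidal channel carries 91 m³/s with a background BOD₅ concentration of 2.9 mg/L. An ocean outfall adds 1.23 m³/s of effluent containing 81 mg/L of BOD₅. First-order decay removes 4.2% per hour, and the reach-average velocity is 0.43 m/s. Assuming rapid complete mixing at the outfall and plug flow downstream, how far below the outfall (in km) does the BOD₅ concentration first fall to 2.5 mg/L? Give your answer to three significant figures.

Flow-weighted average: C = (91.00·2.900 + 1.230·81.00) / 92.23 = 363.5/92.23 = 3.942 mg/L.
4.2%/h lost → k = −ln(1 − 0.042) = 0.04291 h⁻¹.
Set 3.942·exp(−k·t) = 2.5 → t = ln(3.942/2.5)/k = 38200 s = 10.61 h.
Distance = v·t = 0.43·38200 = 16430 m = 16.43 km.

16.4 km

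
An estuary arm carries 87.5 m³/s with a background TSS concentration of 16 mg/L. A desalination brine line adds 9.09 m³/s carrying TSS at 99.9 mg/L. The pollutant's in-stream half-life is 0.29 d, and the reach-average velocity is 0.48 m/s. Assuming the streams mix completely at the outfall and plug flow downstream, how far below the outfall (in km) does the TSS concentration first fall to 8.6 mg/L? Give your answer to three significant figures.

17.7 km

Flow-weighted average: C = (87.50·16.00 + 9.090·99.90) / 96.59 = 2308/96.59 = 23.90 mg/L.
Half-life 0.29 d → k = ln 2 / 0.29 = 2.390 d⁻¹.
Set 23.90·exp(−k·t) = 8.6 → t = ln(23.90/8.6)/k = 36940 s = 10.26 h.
Distance = v·t = 0.48·36940 = 17730 m = 17.73 km.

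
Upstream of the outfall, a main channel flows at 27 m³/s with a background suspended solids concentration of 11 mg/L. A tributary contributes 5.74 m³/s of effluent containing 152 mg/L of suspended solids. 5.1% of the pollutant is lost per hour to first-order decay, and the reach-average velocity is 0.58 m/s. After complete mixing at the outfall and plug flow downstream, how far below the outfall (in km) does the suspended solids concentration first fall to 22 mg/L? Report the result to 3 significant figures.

19.3 km

Flow-weighted average: C = (27.00·11.00 + 5.740·152.0) / 32.74 = 1169/32.74 = 35.72 mg/L.
5.1%/h lost → k = −ln(1 − 0.051) = 0.05235 h⁻¹.
Set 35.72·exp(−k·t) = 22 → t = ln(35.72/22)/k = 33330 s = 9.259 h.
Distance = v·t = 0.58·33330 = 19330 m = 19.33 km.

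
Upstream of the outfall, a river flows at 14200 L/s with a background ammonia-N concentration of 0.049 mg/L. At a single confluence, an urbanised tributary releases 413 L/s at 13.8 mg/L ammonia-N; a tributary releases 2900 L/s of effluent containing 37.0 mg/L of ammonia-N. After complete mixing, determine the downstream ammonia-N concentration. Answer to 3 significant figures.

After mixing, C = (14200·0.04900 + 413.0·13.80 + 2900·37.00) / 17510 = 113700/17510 = 6.492 mg/L.

6.49 mg/L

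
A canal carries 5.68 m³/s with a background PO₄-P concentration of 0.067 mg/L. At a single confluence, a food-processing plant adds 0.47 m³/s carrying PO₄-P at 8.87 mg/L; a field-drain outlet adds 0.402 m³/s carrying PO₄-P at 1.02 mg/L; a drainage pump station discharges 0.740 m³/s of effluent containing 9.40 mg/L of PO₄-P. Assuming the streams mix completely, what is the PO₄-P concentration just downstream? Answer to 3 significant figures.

1.63 mg/L

Mass balance: C = (5.680·0.06700 + 0.4700·8.870 + 0.4020·1.020 + 0.7400·9.400) / 7.292 = 11.92/7.292 = 1.634 mg/L.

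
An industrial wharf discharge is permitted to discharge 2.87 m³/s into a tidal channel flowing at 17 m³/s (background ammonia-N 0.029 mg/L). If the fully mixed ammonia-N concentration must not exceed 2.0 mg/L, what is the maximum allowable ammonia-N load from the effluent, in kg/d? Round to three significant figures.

3390 kg/d

Mass balance at the limit: 17.00·0.02900 + 2.870·Cₑ = 19.87·2.0 → Cₑ = 13.67 mg/L.
Load = 2.870 m³/s × 13.67 g/m³ × 86 400 s/d = 3391 kg/d.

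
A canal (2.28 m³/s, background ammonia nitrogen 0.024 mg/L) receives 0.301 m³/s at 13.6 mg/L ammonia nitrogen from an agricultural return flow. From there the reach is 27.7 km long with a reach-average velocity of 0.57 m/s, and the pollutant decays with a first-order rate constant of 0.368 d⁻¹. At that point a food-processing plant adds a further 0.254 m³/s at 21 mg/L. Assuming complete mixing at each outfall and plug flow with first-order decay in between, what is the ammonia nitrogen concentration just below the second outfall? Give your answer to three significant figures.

3.07 mg/L

Mixed concentration C = ΣQC/ΣQ = (2.280·0.02400 + 0.3010·13.60) / 2.581 = 4.148/2.581 = 1.607 mg/L; combined flow 2.581 m³/s.
Travel time t = 27.7·1000 / 0.57 = 48600 s = 13.50 h.
Decay over the reach: 1.607·exp(−kt) = 1.607·0.8130 = 1.307 mg/L.
At the second outfall, C = (2.581·1.307 + 0.2540·21.00) / (2.581 + 0.2540) = 3.071 mg/L.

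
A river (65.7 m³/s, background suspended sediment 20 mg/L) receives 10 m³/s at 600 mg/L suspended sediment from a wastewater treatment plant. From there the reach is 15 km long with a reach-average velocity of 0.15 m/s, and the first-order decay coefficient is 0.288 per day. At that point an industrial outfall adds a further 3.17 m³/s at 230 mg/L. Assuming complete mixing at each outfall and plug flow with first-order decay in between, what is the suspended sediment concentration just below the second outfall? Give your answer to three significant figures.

75.7 mg/L

Flow-weighted average: C = (65.70·20.00 + 10.00·600.0) / 75.70 = 7314/75.70 = 96.62 mg/L; combined flow 75.70 m³/s.
Travel time t = 15·1000 / 0.15 = 100000 s = 27.78 h.
After decay, C = 96.62 × e^(−kt) = 96.62 × 0.7165 = 69.23 mg/L.
At the second outfall, C = (75.70·69.23 + 3.170·230.0) / (75.70 + 3.170) = 75.69 mg/L.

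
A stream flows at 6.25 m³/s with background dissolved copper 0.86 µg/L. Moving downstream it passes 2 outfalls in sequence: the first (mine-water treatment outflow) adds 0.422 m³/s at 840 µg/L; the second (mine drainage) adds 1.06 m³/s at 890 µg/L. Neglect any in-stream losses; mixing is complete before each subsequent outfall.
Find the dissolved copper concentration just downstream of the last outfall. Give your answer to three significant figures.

Below outfall 1: Q → 6.672 m³/s, C = (6.250·0.8600 + 0.4220·840.0)/6.672 = 53.94 µg/L.
Below outfall 2: Q → 7.732 m³/s, C = (6.672·53.94 + 1.060·890.0)/7.732 = 168.6 µg/L.

169 µg/L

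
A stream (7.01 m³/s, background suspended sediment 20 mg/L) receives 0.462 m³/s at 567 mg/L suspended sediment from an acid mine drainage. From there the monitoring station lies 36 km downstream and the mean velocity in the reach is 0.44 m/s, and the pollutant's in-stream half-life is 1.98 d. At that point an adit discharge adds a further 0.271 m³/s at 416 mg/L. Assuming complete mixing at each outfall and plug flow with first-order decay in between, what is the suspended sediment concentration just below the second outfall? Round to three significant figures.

51.8 mg/L

After mixing, C = (7.010·20.00 + 0.4620·567.0) / 7.472 = 402.2/7.472 = 53.82 mg/L; combined flow 7.472 m³/s.
Travel time t = 36·1000 / 0.44 = 81820 s = 22.73 h.
Half-life 1.98 d → k = ln 2 / 1.98 = 0.3501 d⁻¹.
After decay, C = 53.82 × e^(−kt) = 53.82 × 0.7178 = 38.64 mg/L.
Second outfall: C = (7.472·38.64 + 0.2710·416.0)/7.743 = 51.84 mg/L.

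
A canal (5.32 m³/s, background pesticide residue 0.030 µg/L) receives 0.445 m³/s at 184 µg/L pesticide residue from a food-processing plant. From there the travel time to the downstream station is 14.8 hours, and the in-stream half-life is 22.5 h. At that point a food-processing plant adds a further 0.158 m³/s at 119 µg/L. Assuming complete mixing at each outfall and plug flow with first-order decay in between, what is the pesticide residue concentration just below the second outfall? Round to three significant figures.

12.0 µg/L

Flow-weighted average: C = (5.320·0.03000 + 0.4450·184.0) / 5.765 = 82.04/5.765 = 14.23 µg/L; combined flow 5.765 m³/s.
Half-life 22.5 h → k = ln 2 / 22.5 = 0.03081 h⁻¹ = 0.7394 d⁻¹.
Decay over the reach: 14.23·exp(−kt) = 14.23·0.6339 = 9.020 µg/L.
At the second outfall, C = (5.765·9.020 + 0.1580·119.0) / (5.765 + 0.1580) = 11.95 µg/L.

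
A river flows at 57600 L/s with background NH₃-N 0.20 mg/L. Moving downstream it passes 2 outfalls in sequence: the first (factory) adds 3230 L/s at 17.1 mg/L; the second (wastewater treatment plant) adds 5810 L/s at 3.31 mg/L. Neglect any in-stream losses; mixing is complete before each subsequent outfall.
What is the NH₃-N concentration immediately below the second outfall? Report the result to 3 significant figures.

After outfall 1: Q = 57600 + 3230 = 60830 L/s; C = (57600·0.2000 + 3230·17.10)/60830 = 1.097 mg/L.
After outfall 2: Q = 60830 + 5810 = 66640 L/s; C = (60830·1.097 + 5810·3.310)/66640 = 1.290 mg/L.

1.29 mg/L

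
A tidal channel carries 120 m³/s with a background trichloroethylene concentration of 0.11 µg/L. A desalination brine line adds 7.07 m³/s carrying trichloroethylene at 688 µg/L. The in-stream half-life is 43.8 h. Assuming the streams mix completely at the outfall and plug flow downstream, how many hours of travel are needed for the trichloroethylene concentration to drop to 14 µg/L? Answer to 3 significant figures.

63.7 h

Conservation of mass: C = (120.0·0.1100 + 7.070·688.0) / 127.1 = 4877/127.1 = 38.38 µg/L.
Half-life 43.8 h → k = ln 2 / 43.8 = 0.01583 h⁻¹ = 0.3798 d⁻¹.
38.38·exp(−k·t) = 14 → t = ln(38.38/14)/k = 229400 s = 63.73 h.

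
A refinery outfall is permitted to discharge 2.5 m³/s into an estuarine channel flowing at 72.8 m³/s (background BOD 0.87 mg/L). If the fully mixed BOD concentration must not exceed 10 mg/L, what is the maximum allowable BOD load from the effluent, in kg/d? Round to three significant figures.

59600 kg/d

Mass balance at the limit: 72.80·0.8700 + 2.500·Cₑ = 75.30·10 → Cₑ = 275.9 mg/L.
Load = 2.500 m³/s × 275.9 g/m³ × 86 400 s/d = 59590 kg/d.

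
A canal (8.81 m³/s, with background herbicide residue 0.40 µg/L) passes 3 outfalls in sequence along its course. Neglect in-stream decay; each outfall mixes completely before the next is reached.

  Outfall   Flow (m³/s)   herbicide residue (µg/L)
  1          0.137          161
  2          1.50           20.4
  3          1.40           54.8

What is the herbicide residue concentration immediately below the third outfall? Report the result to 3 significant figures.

11.2 µg/L

After outfall 1: Q = 8.810 + 0.1370 = 8.947 m³/s; C = (8.810·0.4000 + 0.1370·161.0)/8.947 = 2.859 µg/L.
After outfall 2: Q = 8.947 + 1.500 = 10.45 m³/s; C = (8.947·2.859 + 1.500·20.40)/10.45 = 5.378 µg/L.
After outfall 3: Q = 10.45 + 1.400 = 11.85 m³/s; C = (10.45·5.378 + 1.400·54.80)/11.85 = 11.22 µg/L.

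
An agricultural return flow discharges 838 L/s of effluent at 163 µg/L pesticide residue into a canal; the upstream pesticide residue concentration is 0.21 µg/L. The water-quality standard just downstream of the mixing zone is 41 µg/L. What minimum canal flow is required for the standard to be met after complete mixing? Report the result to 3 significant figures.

2510 L/s

Set C_mix = 41: (Q·0.2100 + 838.0·163.0) / (Q + 838.0) = 41
→ Q = 838.0·(163.0 − 41)/(41 − 0.2100) = 2506 L/s.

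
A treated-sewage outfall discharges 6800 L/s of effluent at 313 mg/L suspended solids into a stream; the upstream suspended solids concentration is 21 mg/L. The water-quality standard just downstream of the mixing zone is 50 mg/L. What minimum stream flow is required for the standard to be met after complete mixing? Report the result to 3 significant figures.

61700 L/s

Set C_mix = 50: (Q·21.00 + 6800·313.0) / (Q + 6800) = 50
→ Q = 6800·(313.0 − 50)/(50 − 21.00) = 61670 L/s.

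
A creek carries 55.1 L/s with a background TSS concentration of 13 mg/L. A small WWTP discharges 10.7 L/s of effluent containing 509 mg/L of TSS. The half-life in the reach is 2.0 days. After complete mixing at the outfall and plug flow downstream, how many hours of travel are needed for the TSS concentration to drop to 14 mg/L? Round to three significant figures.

132 h

Flow-weighted average: C = (55.10·13.00 + 10.70·509.0) / 65.80 = 6163/65.80 = 93.66 mg/L.
Half-life 2.0 d → k = ln 2 / 2.0 = 0.3466 d⁻¹.
93.66·exp(−k·t) = 14 → t = ln(93.66/14)/k = 473800 s = 131.6 h.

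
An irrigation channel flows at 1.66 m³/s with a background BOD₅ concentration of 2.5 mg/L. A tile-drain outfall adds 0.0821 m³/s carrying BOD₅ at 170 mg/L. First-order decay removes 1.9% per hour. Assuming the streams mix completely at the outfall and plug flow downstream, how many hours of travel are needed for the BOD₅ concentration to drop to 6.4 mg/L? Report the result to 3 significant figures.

25.3 h

Flow-weighted average: C = (1.660·2.500 + 0.08210·170.0) / 1.742 = 18.11/1.742 = 10.39 mg/L.
1.9%/h lost → k = −ln(1 − 0.019) = 0.01918 h⁻¹.
10.39·exp(−k·t) = 6.4 → t = ln(10.39/6.4)/k = 91000 s = 25.28 h.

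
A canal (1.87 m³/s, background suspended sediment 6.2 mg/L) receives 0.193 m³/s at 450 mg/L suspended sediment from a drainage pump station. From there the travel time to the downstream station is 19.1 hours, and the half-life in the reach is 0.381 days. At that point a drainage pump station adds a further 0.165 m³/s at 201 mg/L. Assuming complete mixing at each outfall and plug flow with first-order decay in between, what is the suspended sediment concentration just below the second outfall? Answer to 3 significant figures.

25.3 mg/L

Mass balance: C = (1.870·6.200 + 0.1930·450.0) / 2.063 = 98.44/2.063 = 47.72 mg/L; combined flow 2.063 m³/s.
Half-life 0.381 d → k = ln 2 / 0.381 = 1.819 d⁻¹.
First-order decay: C = 47.72·exp(−k·t) = 47.72·0.2351 = 11.22 mg/L.
Second outfall: C = (2.063·11.22 + 0.1650·201.0)/2.228 = 25.27 mg/L.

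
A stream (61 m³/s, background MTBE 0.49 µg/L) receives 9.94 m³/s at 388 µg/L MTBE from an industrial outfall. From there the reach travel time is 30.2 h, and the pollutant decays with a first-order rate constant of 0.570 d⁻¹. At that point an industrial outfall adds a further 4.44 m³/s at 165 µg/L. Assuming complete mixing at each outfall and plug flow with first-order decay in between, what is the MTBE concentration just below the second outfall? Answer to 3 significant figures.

Mixed concentration C = ΣQC/ΣQ = (61.00·0.4900 + 9.940·388.0) / 70.94 = 3887/70.94 = 54.79 µg/L; combined flow 70.94 m³/s.
First-order decay: C = 54.79·exp(−k·t) = 54.79·0.4881 = 26.74 µg/L.
Second outfall: C = (70.94·26.74 + 4.440·165.0)/75.38 = 34.88 µg/L.

34.9 µg/L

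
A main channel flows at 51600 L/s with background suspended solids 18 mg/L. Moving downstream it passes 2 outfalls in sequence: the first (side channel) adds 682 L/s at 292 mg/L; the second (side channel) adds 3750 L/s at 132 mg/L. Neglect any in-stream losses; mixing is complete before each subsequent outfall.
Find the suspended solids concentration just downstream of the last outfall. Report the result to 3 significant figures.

29.0 mg/L

Below outfall 1: Q → 52280 L/s, C = (51600·18.00 + 682.0·292.0)/52280 = 21.57 mg/L.
Below outfall 2: Q → 56030 L/s, C = (52280·21.57 + 3750·132.0)/56030 = 28.96 mg/L.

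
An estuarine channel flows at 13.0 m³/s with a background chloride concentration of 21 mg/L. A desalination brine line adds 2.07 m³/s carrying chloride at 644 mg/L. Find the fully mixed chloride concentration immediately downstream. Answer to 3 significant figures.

107 mg/L

Conservation of mass: C = (13.00·21.00 + 2.070·644.0) / 15.07 = 1606/15.07 = 106.6 mg/L.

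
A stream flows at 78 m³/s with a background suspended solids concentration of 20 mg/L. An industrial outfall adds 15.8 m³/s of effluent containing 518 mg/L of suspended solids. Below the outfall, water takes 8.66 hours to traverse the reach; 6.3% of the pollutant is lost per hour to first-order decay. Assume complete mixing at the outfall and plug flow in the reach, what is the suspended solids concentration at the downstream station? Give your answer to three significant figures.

Mass balance: C = (78.00·20.00 + 15.80·518.0) / 93.80 = 9744/93.80 = 103.9 mg/L.
6.3%/h lost → k = −ln(1 − 0.063) = 0.06507 h⁻¹.
Applying C = C₀e^(−kt): 103.9 × 0.5692 = 59.13 mg/L.

59.1 mg/L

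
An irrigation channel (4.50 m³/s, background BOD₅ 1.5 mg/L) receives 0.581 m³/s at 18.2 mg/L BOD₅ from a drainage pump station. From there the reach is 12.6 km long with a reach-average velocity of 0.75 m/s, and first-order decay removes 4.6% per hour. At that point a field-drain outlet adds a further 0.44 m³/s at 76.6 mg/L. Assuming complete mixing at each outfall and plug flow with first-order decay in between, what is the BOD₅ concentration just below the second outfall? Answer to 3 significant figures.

Mass balance: C = (4.500·1.500 + 0.5810·18.20) / 5.081 = 17.32/5.081 = 3.410 mg/L; combined flow 5.081 m³/s.
Travel time t = 12.6·1000 / 0.75 = 16800 s = 4.667 h.
4.6%/h lost → k = −ln(1 − 0.046) = 0.04709 h⁻¹.
First-order decay: C = 3.410·exp(−k·t) = 3.410·0.8027 = 2.737 mg/L.
At the second outfall, C = (5.081·2.737 + 0.4400·76.60) / (5.081 + 0.4400) = 8.623 mg/L.

8.62 mg/L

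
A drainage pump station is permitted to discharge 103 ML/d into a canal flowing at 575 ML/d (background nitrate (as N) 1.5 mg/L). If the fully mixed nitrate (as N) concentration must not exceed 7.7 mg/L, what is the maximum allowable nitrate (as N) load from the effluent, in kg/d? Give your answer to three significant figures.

Mass balance at the limit: 575.0·1.500 + 103.0·Cₑ = 678.0·7.7 → Cₑ = 42.31 mg/L.
103.0 ML/d = 1.192 m³/s. Load = 1.192 m³/s × 42.31 g/m³ × 86 400 s/d = 4358 kg/d.

4360 kg/d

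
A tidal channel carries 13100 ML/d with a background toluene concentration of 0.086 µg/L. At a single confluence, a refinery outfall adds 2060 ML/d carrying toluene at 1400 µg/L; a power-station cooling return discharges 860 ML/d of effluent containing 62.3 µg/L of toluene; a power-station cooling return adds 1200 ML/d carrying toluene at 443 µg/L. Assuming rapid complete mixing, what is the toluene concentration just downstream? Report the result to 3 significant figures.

Mass balance: C = (13100·0.08600 + 2060·1400 + 860.0·62.30 + 1200·443.0) / 17220 = 3470000/17220 = 201.5 µg/L.

202 µg/L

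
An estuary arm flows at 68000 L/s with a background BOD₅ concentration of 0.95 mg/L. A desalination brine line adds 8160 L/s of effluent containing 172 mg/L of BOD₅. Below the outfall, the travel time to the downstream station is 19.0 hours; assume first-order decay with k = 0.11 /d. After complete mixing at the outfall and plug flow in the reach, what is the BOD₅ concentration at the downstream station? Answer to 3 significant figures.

17.7 mg/L

Conservation of mass: C = (68000·0.9500 + 8160·172.0) / 76160 = 1468000/76160 = 19.28 mg/L.
First-order decay: C = 19.28·exp(−k·t) = 19.28·0.9166 = 17.67 mg/L.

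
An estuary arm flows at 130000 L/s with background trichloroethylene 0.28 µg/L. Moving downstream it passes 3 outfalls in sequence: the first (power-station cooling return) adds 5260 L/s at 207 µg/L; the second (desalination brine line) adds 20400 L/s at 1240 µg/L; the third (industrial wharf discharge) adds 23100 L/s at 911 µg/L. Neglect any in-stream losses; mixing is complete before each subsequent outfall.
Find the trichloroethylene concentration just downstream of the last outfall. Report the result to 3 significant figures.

266 µg/L

After outfall 1: Q = 130000 + 5260 = 135300 L/s; C = (130000·0.2800 + 5260·207.0)/135300 = 8.319 µg/L.
After outfall 2: Q = 135300 + 20400 = 155700 L/s; C = (135300·8.319 + 20400·1240)/155700 = 169.7 µg/L.
After outfall 3: Q = 155700 + 23100 = 178800 L/s; C = (155700·169.7 + 23100·911.0)/178800 = 265.5 µg/L.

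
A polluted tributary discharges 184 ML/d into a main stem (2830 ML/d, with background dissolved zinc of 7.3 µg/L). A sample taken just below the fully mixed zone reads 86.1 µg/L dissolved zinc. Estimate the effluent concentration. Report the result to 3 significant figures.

Mass balance: 2830·7.300 + 184.0·Cₑ = 3014·86.10
→ Cₑ = (3014·86.10 − 2830·7.300) / 184.0 = 1298 µg/L.

1300 µg/L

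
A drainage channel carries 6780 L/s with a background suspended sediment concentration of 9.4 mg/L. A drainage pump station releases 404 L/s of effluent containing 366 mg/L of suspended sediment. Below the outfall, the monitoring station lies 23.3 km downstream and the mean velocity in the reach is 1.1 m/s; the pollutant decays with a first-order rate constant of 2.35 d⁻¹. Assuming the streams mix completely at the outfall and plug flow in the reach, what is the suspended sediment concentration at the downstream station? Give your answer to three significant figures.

Mass balance: C = (6780·9.400 + 404.0·366.0) / 7184 = 211600/7184 = 29.45 mg/L.
Travel time t = 23.3·1000 / 1.1 = 21180 s = 5.884 h.
First-order decay: C = 29.45·exp(−k·t) = 29.45·0.5621 = 16.56 mg/L.

16.6 mg/L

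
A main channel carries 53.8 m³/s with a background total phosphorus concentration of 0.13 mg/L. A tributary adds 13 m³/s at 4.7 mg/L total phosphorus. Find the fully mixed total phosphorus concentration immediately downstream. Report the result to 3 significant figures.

Mass balance: C = (53.80·0.1300 + 13.00·4.700) / 66.80 = 68.09/66.80 = 1.019 mg/L.

1.02 mg/L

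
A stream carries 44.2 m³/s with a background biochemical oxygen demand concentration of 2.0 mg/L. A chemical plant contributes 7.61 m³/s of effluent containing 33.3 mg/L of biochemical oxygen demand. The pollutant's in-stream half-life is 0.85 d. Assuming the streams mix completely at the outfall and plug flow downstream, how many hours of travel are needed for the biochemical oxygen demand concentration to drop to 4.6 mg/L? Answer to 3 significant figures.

Flow-weighted average: C = (44.20·2.000 + 7.610·33.30) / 51.81 = 341.8/51.81 = 6.597 mg/L.
Half-life 0.85 d → k = ln 2 / 0.85 = 0.8155 d⁻¹.
6.597·exp(−k·t) = 4.6 → t = ln(6.597/4.6)/k = 38210 s = 10.61 h.

10.6 h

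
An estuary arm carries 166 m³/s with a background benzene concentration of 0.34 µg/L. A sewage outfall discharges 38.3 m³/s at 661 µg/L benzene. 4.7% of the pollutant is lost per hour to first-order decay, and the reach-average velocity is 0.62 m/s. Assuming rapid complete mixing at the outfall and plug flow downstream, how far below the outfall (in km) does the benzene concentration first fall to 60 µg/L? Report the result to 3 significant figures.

33.7 km

Mixed concentration C = ΣQC/ΣQ = (166.0·0.3400 + 38.30·661.0) / 204.3 = 25370/204.3 = 124.2 µg/L.
4.7%/h lost → k = −ln(1 − 0.047) = 0.04814 h⁻¹.
Set 124.2·exp(−k·t) = 60 → t = ln(124.2/60)/k = 54400 s = 15.11 h.
Distance = v·t = 0.62·54400 = 33730 m = 33.73 km.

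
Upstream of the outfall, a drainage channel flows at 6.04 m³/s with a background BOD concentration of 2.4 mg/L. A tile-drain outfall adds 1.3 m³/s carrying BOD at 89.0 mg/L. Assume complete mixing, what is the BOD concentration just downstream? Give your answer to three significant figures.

After mixing, C = (6.040·2.400 + 1.300·89.00) / 7.340 = 130.2/7.340 = 17.74 mg/L.

17.7 mg/L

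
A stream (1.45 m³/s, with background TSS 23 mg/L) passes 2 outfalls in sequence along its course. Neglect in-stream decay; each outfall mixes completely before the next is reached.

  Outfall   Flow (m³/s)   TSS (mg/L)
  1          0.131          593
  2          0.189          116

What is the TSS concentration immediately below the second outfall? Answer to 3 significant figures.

Outfall 1: combined Q = 1.581 m³/s; C = (1.450·23.00 + 0.1310·593.0)/1.581 = 70.23 mg/L.
Outfall 2: combined Q = 1.770 m³/s; C = (1.581·70.23 + 0.1890·116.0)/1.770 = 75.12 mg/L.

75.1 mg/L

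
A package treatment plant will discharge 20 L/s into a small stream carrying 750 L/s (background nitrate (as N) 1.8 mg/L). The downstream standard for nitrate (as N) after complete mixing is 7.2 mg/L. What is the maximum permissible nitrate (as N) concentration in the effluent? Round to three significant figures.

At the limit, (Qr·Cr + Qe·Cₑ)/(Qr + Qe) = 7.2:
Cₑ = (770.0·7.2 − 750.0·1.800) / 20.00 = 209.7 mg/L.

210 mg/L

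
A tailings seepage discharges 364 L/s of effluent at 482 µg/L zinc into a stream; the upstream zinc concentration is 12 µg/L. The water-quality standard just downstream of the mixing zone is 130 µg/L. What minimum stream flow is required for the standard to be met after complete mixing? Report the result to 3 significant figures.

Set C_mix = 130: (Q·12.00 + 364.0·482.0) / (Q + 364.0) = 130
→ Q = 364.0·(482.0 − 130)/(130 − 12.00) = 1086 L/s.

1090 L/s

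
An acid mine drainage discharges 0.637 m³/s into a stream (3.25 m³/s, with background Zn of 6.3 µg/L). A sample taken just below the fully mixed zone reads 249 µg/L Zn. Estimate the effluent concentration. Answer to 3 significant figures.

Mass balance: 3.250·6.300 + 0.6370·Cₑ = 3.887·249.0
→ Cₑ = (3.887·249.0 − 3.250·6.300) / 0.6370 = 1487 µg/L.

1490 µg/L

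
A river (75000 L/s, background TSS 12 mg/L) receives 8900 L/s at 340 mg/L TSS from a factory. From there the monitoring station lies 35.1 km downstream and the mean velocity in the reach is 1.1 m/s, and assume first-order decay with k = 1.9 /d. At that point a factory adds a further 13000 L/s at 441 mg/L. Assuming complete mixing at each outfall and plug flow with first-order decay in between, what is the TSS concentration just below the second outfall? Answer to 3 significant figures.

79.2 mg/L

Conservation of mass: C = (75000·12.00 + 8900·340.0) / 83900 = 3926000/83900 = 46.79 mg/L; combined flow 83900 L/s.
Travel time t = 35.1·1000 / 1.1 = 31910 s = 8.864 h.
After decay, C = 46.79 × e^(−kt) = 46.79 × 0.4957 = 23.20 mg/L.
Second outfall: C = (83900·23.20 + 13000·441.0)/96900 = 79.25 mg/L.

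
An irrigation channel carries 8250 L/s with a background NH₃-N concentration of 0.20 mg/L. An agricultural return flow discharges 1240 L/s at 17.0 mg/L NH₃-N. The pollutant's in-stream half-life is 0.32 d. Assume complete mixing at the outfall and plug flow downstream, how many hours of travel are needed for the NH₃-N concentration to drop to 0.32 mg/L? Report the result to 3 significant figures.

Flow-weighted average: C = (8250·0.2000 + 1240·17.00) / 9490 = 22730/9490 = 2.395 mg/L.
Half-life 0.32 d → k = ln 2 / 0.32 = 2.166 d⁻¹.
2.395·exp(−k·t) = 0.32 → t = ln(2.395/0.32)/k = 80290 s = 22.30 h.

22.3 h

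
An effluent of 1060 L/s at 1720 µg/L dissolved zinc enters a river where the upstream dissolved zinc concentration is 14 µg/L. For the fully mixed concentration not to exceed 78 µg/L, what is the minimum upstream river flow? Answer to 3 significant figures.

27200 L/s

Set C_mix = 78: (Q·14.00 + 1060·1720) / (Q + 1060) = 78
→ Q = 1060·(1720 − 78)/(78 − 14.00) = 27200 L/s.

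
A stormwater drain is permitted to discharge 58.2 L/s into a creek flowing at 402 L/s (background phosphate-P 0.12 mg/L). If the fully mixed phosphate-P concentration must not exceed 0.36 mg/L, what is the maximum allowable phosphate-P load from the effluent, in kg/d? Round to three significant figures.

10.1 kg/d

Mass balance at the limit: 402.0·0.1200 + 58.20·Cₑ = 460.2·0.36 → Cₑ = 2.018 mg/L.
58.20 L/s = 0.05820 m³/s. Load = 0.05820 m³/s × 2.018 g/m³ × 86 400 s/d = 10.15 kg/d.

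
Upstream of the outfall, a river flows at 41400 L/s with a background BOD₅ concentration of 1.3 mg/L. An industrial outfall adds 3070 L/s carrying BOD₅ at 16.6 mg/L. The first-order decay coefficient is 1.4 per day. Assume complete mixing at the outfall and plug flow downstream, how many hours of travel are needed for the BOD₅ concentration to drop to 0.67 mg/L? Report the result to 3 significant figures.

Mass balance: C = (41400·1.300 + 3070·16.60) / 44470 = 104800/44470 = 2.356 mg/L.
2.356·exp(−k·t) = 0.67 → t = ln(2.356/0.67)/k = 77610 s = 21.56 h.

21.6 h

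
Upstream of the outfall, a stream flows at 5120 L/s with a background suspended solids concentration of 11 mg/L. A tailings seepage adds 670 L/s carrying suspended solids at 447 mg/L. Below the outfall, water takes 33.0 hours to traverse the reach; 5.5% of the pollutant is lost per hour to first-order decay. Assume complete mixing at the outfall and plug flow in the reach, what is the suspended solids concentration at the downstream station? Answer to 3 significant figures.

9.50 mg/L

Mixed concentration C = ΣQC/ΣQ = (5120·11.00 + 670.0·447.0) / 5790 = 355800/5790 = 61.45 mg/L.
5.5%/h lost → k = −ln(1 − 0.055) = 0.05657 h⁻¹.
After decay, C = 61.45 × e^(−kt) = 61.45 × 0.1546 = 9.501 mg/L.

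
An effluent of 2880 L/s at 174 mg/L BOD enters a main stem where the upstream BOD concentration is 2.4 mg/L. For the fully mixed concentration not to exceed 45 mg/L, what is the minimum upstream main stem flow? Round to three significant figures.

Set C_mix = 45: (Q·2.400 + 2880·174.0) / (Q + 2880) = 45
→ Q = 2880·(174.0 − 45)/(45 − 2.400) = 8721 L/s.

8720 L/s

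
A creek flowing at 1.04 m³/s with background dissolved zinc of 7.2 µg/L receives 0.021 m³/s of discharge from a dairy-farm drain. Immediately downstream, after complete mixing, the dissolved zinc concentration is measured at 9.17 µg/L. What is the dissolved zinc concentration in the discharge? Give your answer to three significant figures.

Mass balance: 1.040·7.200 + 0.02100·Cₑ = 1.061·9.170
→ Cₑ = (1.061·9.170 − 1.040·7.200) / 0.02100 = 106.7 µg/L.

107 µg/L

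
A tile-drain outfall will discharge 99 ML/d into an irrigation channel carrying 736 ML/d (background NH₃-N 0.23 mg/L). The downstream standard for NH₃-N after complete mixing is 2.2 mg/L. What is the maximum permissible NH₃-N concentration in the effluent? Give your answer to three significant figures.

At the limit, (Qr·Cr + Qe·Cₑ)/(Qr + Qe) = 2.2:
Cₑ = (835.0·2.2 − 736.0·0.2300) / 99.00 = 16.85 mg/L.

16.8 mg/L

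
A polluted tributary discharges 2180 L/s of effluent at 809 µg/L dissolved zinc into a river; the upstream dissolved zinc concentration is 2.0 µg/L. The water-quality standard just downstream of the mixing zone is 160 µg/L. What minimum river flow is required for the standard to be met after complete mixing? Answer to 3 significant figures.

Set C_mix = 160: (Q·2.000 + 2180·809.0) / (Q + 2180) = 160
→ Q = 2180·(809.0 − 160)/(160 − 2.000) = 8955 L/s.

8950 L/s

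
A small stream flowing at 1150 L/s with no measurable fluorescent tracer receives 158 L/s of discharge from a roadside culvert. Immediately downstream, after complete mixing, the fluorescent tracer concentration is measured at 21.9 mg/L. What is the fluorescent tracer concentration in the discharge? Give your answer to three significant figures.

181 mg/L

Mass balance: 1150·0 + 158.0·Cₑ = 1308·21.90
→ Cₑ = (1308·21.90 − 1150·0) / 158.0 = 181.3 mg/L.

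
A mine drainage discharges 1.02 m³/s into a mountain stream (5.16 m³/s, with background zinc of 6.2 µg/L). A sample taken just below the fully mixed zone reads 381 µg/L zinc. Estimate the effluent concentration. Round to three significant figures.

Mass balance: 5.160·6.200 + 1.020·Cₑ = 6.180·381.0
→ Cₑ = (6.180·381.0 − 5.160·6.200) / 1.020 = 2277 µg/L.

2280 µg/L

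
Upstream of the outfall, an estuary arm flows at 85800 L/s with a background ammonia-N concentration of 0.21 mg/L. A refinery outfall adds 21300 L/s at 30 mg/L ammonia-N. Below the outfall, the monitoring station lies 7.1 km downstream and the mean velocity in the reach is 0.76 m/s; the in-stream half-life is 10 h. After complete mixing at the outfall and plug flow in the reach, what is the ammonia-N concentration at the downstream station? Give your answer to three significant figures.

Conservation of mass: C = (85800·0.2100 + 21300·30.00) / 107100 = 657000/107100 = 6.135 mg/L.
Travel time t = 7.1·1000 / 0.76 = 9342 s = 2.595 h.
Half-life 10 h → k = ln 2 / 10 = 0.06931 h⁻¹ = 1.664 d⁻¹.
First-order decay: C = 6.135·exp(−k·t) = 6.135·0.8354 = 5.125 mg/L.

5.12 mg/L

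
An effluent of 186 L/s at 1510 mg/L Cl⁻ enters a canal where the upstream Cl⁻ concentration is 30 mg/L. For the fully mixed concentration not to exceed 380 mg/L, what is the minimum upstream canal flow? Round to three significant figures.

601 L/s

Set C_mix = 380: (Q·30.00 + 186.0·1510) / (Q + 186.0) = 380
→ Q = 186.0·(1510 − 380)/(380 − 30.00) = 600.5 L/s.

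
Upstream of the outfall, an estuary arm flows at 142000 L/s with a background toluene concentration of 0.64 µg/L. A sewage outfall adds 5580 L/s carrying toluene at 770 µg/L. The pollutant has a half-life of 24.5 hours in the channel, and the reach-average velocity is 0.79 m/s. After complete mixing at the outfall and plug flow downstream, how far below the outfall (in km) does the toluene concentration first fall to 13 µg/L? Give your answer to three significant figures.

Mixed concentration C = ΣQC/ΣQ = (142000·0.6400 + 5580·770.0) / 147600 = 4387000/147600 = 29.73 µg/L.
Half-life 24.5 h → k = ln 2 / 24.5 = 0.02829 h⁻¹ = 0.6790 d⁻¹.
Set 29.73·exp(−k·t) = 13 → t = ln(29.73/13)/k = 105300 s = 29.24 h.
Distance = v·t = 0.79·105300 = 83150 m = 83.15 km.

83.2 km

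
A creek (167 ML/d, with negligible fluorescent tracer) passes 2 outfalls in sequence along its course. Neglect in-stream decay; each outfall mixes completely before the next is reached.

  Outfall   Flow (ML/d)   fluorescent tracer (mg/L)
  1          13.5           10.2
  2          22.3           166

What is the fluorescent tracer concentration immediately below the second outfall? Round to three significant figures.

Below outfall 1: Q → 180.5 ML/d, C = (167.0·0 + 13.50·10.20)/180.5 = 0.7629 mg/L.
Below outfall 2: Q → 202.8 ML/d, C = (180.5·0.7629 + 22.30·166.0)/202.8 = 18.93 mg/L.

18.9 mg/L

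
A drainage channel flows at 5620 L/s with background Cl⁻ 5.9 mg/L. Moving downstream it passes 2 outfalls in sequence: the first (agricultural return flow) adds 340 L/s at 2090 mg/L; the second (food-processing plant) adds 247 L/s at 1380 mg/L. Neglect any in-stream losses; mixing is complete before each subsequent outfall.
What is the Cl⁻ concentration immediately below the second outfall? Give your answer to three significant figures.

After outfall 1: Q = 5620 + 340.0 = 5960 L/s; C = (5620·5.900 + 340.0·2090)/5960 = 124.8 mg/L.
After outfall 2: Q = 5960 + 247.0 = 6207 L/s; C = (5960·124.8 + 247.0·1380)/6207 = 174.7 mg/L.

175 mg/L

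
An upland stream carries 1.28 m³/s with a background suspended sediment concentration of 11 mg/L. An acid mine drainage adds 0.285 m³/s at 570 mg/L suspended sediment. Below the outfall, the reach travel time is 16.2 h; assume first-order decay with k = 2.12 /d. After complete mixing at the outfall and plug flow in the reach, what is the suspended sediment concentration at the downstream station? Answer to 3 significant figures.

27.0 mg/L

After mixing, C = (1.280·11.00 + 0.2850·570.0) / 1.565 = 176.5/1.565 = 112.8 mg/L.
After decay, C = 112.8 × e^(−kt) = 112.8 × 0.2391 = 26.97 mg/L.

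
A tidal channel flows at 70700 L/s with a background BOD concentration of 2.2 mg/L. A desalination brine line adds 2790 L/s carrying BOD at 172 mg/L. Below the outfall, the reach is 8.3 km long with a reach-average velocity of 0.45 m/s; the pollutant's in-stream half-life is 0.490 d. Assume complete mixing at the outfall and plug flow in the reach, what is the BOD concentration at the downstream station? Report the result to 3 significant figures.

Mixed concentration C = ΣQC/ΣQ = (70700·2.200 + 2790·172.0) / 73490 = 635400/73490 = 8.646 mg/L.
Travel time t = 8.3·1000 / 0.45 = 18440 s = 5.123 h.
Half-life 0.490 d → k = ln 2 / 0.490 = 1.415 d⁻¹.
After decay, C = 8.646 × e^(−kt) = 8.646 × 0.7394 = 6.393 mg/L.

6.39 mg/L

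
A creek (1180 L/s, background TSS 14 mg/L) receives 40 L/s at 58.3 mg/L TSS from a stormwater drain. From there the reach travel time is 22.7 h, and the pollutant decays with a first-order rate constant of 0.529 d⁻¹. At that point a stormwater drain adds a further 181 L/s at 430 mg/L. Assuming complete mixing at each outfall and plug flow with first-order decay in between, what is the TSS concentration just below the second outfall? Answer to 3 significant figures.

63.7 mg/L

Mixed concentration C = ΣQC/ΣQ = (1180·14.00 + 40.00·58.30) / 1220 = 18850/1220 = 15.45 mg/L; combined flow 1220 L/s.
After decay, C = 15.45 × e^(−kt) = 15.45 × 0.6063 = 9.369 mg/L.
At the second outfall, C = (1220·9.369 + 181.0·430.0) / (1220 + 181.0) = 63.71 mg/L.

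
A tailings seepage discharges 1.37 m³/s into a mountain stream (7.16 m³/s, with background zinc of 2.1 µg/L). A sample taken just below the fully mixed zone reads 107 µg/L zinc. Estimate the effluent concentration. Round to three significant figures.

Mass balance: 7.160·2.100 + 1.370·Cₑ = 8.530·107.0
→ Cₑ = (8.530·107.0 − 7.160·2.100) / 1.370 = 655.2 µg/L.

655 µg/L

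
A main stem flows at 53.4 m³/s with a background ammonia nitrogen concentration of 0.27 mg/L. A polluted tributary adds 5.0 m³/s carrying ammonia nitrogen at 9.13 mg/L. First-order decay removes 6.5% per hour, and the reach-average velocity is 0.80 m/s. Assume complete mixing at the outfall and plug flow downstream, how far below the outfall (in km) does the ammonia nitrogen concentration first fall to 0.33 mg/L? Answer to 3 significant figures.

48.7 km

Conservation of mass: C = (53.40·0.2700 + 5.000·9.130) / 58.40 = 60.07/58.40 = 1.029 mg/L.
6.5%/h lost → k = −ln(1 − 0.065) = 0.06721 h⁻¹.
Set 1.029·exp(−k·t) = 0.33 → t = ln(1.029/0.33)/k = 60890 s = 16.91 h.
Distance = v·t = 0.80·60890 = 48710 m = 48.71 km.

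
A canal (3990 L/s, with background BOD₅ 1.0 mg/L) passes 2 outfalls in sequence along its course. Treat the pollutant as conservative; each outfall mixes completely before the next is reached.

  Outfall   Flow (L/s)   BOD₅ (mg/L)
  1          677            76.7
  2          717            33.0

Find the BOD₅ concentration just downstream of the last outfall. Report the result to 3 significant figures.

14.8 mg/L

Below outfall 1: Q → 4667 L/s, C = (3990·1.000 + 677.0·76.70)/4667 = 11.98 mg/L.
Below outfall 2: Q → 5384 L/s, C = (4667·11.98 + 717.0·33.00)/5384 = 14.78 mg/L.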